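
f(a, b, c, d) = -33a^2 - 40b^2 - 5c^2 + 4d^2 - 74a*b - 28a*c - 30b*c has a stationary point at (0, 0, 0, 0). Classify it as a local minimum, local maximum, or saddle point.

The Hessian at the origin is H = [[-66, -74, -28, 0], [-74, -80, -30, 0], [-28, -30, -10, 0], [0, 0, 0, 8]].
An LDLᵀ factorisation of H has diagonal entries -66, 98/33, 60/49, 8.
Counting signs: 3 positive, 1 negative.
H is indefinite, so the origin is a saddle point.

saddle point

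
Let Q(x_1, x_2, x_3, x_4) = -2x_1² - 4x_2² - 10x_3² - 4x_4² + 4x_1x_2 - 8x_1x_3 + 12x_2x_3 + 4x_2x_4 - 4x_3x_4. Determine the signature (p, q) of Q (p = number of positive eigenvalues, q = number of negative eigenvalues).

(0, 3)

The symmetric matrix is A = [[-2, 2, -4, 0], [2, -4, 6, 2], [-4, 6, -10, -2], [0, 2, -2, -4]].
Congruent diagonalization of A (simultaneous row and column reduction) yields pivots -2, -2, 0, -2.
So there are 3 negative, 1 zero pivots.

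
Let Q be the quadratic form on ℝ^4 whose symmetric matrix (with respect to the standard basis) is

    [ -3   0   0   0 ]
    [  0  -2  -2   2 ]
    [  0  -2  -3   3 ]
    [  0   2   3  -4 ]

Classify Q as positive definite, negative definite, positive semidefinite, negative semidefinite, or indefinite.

Row-reducing A symmetrically gives the diagonal entries -3, -2, -1, -1.
Counting signs: 4 negative.
Hence Q is negative definite.

negative definite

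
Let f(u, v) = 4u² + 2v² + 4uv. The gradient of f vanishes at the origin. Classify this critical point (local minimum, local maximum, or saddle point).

The Hessian at the origin is H = [[8, 4], [4, 4]].
det H = 8·4 − (4)² = 16 > 0 and H[1,1] = 8 > 0, so H is positive definite.
Therefore the origin is a local minimum.

local minimum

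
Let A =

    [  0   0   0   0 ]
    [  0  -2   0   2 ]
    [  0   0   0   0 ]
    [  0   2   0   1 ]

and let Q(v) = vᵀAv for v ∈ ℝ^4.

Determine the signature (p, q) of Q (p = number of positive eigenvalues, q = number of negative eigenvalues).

Applying the same elementary operations to the rows and columns of A produces a congruent diagonal matrix with entries 0, -2, 0, 3.
Counting signs: 1 positive, 1 negative, 2 zero.

(1, 1)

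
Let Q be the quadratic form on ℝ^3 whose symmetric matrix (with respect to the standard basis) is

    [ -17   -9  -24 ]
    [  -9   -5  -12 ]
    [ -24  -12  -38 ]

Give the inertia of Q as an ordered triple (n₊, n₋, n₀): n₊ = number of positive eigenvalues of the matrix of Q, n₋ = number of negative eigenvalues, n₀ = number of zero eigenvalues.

Symmetric row and column elimination reduces A to a congruent diagonal form with pivots -17, -4/17, -2.
That gives 3 negative pivots.

(0, 3, 0)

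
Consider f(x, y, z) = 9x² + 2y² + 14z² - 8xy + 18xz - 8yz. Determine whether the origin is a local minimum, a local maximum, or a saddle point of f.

The Hessian at the origin is H = [[18, -8, 18], [-8, 4, -8], [18, -8, 28]].
Symmetric row and column elimination reduces H to a congruent diagonal form with pivots 18, 4/9, 10.
Counting signs: 3 positive.
H is positive definite, so the origin is a strict local minimum.

local minimum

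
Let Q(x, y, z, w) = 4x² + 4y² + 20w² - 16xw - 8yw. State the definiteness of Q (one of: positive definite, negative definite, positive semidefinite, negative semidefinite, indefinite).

positive semidefinite

Write A = [[4, 0, 0, -8], [0, 4, 0, -4], [0, 0, 0, 0], [-8, -4, 0, 20]].
Applying the same elementary operations to the rows and columns of A produces a congruent diagonal matrix with entries 4, 4, 0, 0.
So there are 2 positive, 2 zero pivots.
Hence Q is positive semidefinite.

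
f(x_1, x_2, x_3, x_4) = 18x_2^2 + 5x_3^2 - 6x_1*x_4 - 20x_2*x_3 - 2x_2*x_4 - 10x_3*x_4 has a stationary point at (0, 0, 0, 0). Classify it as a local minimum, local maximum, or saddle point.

The Hessian at the origin is H = [[0, 0, 0, -6], [0, 36, -20, -2], [0, -20, 10, -10], [-6, -2, -10, 0]].
H is indefinite, so the origin is a saddle point.

saddle point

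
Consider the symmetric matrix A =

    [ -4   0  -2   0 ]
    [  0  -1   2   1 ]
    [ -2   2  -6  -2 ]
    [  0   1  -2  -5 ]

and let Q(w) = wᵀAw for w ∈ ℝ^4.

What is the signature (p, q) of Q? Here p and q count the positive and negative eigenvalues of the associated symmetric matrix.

Applying the same elementary operations to the rows and columns of A produces a congruent diagonal matrix with entries -4, -1, -1, -4.
So there are 4 negative pivots.

(0, 4)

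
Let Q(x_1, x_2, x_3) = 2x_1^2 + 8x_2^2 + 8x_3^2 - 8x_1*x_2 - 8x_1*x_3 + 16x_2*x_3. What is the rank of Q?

1

The associated matrix is A = [[2, -4, -4], [-4, 8, 8], [-4, 8, 8]].
Applying the same elementary operations to the rows and columns of A produces a congruent diagonal matrix with entries 2, 0, 0.
So there are 1 positive, 2 zero pivots.
The rank is the number of nonzero pivots: 1.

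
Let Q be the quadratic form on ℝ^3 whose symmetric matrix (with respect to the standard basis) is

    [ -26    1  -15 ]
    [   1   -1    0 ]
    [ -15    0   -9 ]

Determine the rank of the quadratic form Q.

2

Row-reducing A symmetrically gives the diagonal entries -26, -25/26, 0.
Counting signs: 2 negative, 1 zero.
The rank is the number of nonzero pivots: 2.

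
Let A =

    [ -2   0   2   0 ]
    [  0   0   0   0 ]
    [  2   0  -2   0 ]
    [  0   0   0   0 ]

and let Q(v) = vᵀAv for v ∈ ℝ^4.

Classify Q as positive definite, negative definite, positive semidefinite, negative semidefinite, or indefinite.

negative semidefinite

Symmetric row and column elimination reduces A to a congruent diagonal form with pivots -2, 0, 0, 0.
Counting signs: 1 negative, 3 zero.
Hence Q is negative semidefinite.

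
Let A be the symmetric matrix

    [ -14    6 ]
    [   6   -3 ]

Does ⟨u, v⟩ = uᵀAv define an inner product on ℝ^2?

no

For the 2×2 matrix [[-14, 6], [6, -3]]: det = -14·-3 − (6)² = 6, trace = -17.
det > 0 so both eigenvalues share the sign of the trace; trace = -17 < 0 ⇒ both negative.
⟨·,·⟩ is an inner product exactly when A is positive definite.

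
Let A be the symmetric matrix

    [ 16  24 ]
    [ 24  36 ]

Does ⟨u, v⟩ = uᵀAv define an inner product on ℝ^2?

no

Applying the same elementary operations to the rows and columns of A produces a congruent diagonal matrix with entries 16, 0.
That gives 1 positive, 1 zero pivots.
Hence Q is positive semidefinite.
⟨·,·⟩ is an inner product exactly when A is positive definite.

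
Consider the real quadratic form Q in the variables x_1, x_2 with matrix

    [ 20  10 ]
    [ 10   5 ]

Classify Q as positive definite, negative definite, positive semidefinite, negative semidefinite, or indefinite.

positive semidefinite

Symmetric row and column elimination reduces A to a congruent diagonal form with pivots 20, 0.
Counting signs: 1 positive, 1 zero.
Hence Q is positive semidefinite.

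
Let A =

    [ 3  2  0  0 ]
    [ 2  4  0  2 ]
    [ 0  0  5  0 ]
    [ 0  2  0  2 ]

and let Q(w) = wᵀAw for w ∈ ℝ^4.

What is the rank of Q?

Row-reducing A symmetrically gives the diagonal entries 3, 8/3, 5, 1/2.
Counting signs: 4 positive.
The rank is the number of nonzero pivots: 4.

4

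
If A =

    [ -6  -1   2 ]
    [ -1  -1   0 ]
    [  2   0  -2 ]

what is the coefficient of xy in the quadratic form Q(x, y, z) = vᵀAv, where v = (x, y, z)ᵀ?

The coefficient of xy is A[1,2] + A[2,1] = 2·(-1) = -2.

-2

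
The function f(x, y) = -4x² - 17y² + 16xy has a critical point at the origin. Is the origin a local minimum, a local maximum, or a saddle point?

The Hessian at the origin is H = [[-8, 16], [16, -34]].
det H = -8·-34 − (16)² = 16 > 0 and H[1,1] = -8 < 0, so H is negative definite.
Therefore the origin is a local maximum.

local maximum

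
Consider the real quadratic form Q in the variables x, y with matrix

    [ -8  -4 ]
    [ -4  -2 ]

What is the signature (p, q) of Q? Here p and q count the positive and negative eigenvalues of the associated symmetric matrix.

(0, 1)

Applying the same elementary operations to the rows and columns of A produces a congruent diagonal matrix with entries -8, 0.
That gives 1 negative, 1 zero pivots.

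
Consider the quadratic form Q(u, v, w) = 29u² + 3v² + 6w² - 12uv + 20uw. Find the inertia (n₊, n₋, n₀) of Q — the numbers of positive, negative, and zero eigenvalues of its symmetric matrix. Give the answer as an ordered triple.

(3, 0, 0)

Write A = [[29, -6, 10], [-6, 3, 0], [10, 0, 6]].
Congruent diagonalization of A (simultaneous row and column reduction) yields pivots 29, 51/29, 2/17.
So there are 3 positive pivots.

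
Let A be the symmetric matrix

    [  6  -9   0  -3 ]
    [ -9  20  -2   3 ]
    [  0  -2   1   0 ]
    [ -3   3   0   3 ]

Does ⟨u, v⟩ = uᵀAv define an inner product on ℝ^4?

Row-reducing A symmetrically gives the diagonal entries 6, 13/2, 5/13, 3/5.
Counting signs: 4 positive.
Hence Q is positive definite.
⟨·,·⟩ is an inner product exactly when A is positive definite.

yes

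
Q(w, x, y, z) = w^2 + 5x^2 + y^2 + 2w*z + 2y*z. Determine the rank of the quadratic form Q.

4

Write A = [[1, 0, 0, 1], [0, 5, 0, 0], [0, 0, 1, 1], [1, 0, 1, 0]].
An LDLᵀ factorisation of A has diagonal entries 1, 5, 1, -2.
So there are 3 positive, 1 negative pivots.
The rank is the number of nonzero pivots: 4.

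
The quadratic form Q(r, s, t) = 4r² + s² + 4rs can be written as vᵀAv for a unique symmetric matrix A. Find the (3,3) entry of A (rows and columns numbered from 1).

0

The coefficient of t² in Q is 0, and that is exactly A[3,3].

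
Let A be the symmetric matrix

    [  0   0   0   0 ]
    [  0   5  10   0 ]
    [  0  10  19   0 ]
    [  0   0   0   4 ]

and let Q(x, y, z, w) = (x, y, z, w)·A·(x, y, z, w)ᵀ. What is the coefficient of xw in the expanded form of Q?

The coefficient of xw is A[1,4] + A[4,1] = 2·0 = 0.

0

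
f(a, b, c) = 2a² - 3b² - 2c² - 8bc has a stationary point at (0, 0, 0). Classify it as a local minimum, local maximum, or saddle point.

The Hessian at the origin is H = [[4, 0, 0], [0, -6, -8], [0, -8, -4]].
Congruent diagonalization of H (simultaneous row and column reduction) yields pivots 4, -6, 20/3.
Counting signs: 2 positive, 1 negative.
H is indefinite, so the origin is a saddle point.

saddle point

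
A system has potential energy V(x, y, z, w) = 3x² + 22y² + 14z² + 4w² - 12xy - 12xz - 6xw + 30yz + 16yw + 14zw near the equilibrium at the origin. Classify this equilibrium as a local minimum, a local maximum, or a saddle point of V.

The Hessian at the origin is H = [[6, -12, -12, -6], [-12, 44, 30, 16], [-12, 30, 28, 14], [-6, 16, 14, 8]].
Applying the same elementary operations to the rows and columns of H produces a congruent diagonal matrix with entries 6, 20, 11/5, 10/11.
Counting signs: 4 positive.
H is positive definite, so the origin is a strict local minimum.

local minimum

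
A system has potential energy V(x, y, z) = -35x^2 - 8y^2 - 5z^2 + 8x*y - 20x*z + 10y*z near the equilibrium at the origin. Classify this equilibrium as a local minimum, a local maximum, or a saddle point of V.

The Hessian at the origin is H = [[-70, 8, -20], [8, -16, 10], [-20, 10, -10]].
Row-reducing H symmetrically gives the diagonal entries -70, -528/35, -15/44.
Counting signs: 3 negative.
H is negative definite, so the origin is a strict local maximum.

local maximum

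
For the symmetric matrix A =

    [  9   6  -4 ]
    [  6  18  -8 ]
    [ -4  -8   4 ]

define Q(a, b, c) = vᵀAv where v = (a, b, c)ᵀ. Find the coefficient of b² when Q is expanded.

The coefficient of b² is the diagonal entry A[2,2] = 18.

18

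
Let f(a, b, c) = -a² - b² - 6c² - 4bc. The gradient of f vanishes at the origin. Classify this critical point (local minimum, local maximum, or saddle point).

The Hessian at the origin is H = [[-2, 0, 0], [0, -2, -4], [0, -4, -12]].
Applying the same elementary operations to the rows and columns of H produces a congruent diagonal matrix with entries -2, -2, -4.
Counting signs: 3 negative.
H is negative definite, so the origin is a strict local maximum.

local maximum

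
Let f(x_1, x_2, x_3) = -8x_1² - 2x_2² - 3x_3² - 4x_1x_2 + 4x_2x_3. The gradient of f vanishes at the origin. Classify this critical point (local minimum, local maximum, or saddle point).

The Hessian at the origin is H = [[-16, -4, 0], [-4, -4, 4], [0, 4, -6]].
Applying the same elementary operations to the rows and columns of H produces a congruent diagonal matrix with entries -16, -3, -2/3.
Counting signs: 3 negative.
H is negative definite, so the origin is a strict local maximum.

local maximum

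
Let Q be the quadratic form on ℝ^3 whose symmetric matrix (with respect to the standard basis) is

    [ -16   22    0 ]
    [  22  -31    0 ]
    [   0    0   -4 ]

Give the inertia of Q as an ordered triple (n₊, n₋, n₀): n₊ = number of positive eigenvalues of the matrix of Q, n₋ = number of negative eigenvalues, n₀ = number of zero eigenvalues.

(0, 3, 0)

Congruent diagonalization of A (simultaneous row and column reduction) yields pivots -16, -3/4, -4.
That gives 3 negative pivots.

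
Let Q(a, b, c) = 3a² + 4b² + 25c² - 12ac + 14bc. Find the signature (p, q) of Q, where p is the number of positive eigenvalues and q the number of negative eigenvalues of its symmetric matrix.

(3, 0)

The symmetric matrix is A = [[3, 0, -6], [0, 4, 7], [-6, 7, 25]].
Congruent diagonalization of A (simultaneous row and column reduction) yields pivots 3, 4, 3/4.
Counting signs: 3 positive.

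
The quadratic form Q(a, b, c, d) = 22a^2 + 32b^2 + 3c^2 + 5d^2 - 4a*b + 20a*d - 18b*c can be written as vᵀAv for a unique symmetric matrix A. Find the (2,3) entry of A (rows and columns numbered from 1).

-9

The coefficient of b·c in Q is -18. For a symmetric A this equals A[2,3] + A[3,2] = 2·A[2,3].
So A[2,3] = -18/2 = -9.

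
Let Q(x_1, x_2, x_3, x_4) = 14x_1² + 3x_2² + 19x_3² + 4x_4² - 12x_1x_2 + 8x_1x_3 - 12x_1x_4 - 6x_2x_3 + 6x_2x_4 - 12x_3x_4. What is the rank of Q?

Write A = [[14, -6, 4, -6], [-6, 3, -3, 3], [4, -3, 19, -6], [-6, 3, -6, 4]].
Row-reducing A symmetrically gives the diagonal entries 14, 3/7, 14, 5/14.
So there are 4 positive pivots.
The rank is the number of nonzero pivots: 4.

4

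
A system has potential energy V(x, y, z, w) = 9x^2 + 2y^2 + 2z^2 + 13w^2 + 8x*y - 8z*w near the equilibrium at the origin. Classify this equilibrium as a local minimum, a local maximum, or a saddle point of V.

local minimum

The Hessian at the origin is H = [[18, 8, 0, 0], [8, 4, 0, 0], [0, 0, 4, -8], [0, 0, -8, 26]].
Symmetric row and column elimination reduces H to a congruent diagonal form with pivots 18, 4/9, 4, 10.
So there are 4 positive pivots.
H is positive definite, so the origin is a strict local minimum.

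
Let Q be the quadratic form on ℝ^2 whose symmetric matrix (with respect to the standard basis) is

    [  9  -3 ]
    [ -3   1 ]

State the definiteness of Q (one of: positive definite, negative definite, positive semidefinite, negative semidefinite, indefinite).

positive semidefinite

Row-reducing A symmetrically gives the diagonal entries 9, 0.
That gives 1 positive, 1 zero pivots.
Hence Q is positive semidefinite.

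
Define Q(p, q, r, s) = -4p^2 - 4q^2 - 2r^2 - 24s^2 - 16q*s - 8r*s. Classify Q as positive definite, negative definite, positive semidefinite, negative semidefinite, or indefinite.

negative semidefinite

The associated matrix is A = [[-4, 0, 0, 0], [0, -4, 0, -8], [0, 0, -2, -4], [0, -8, -4, -24]].
Symmetric row and column elimination reduces A to a congruent diagonal form with pivots -4, -4, -2, 0.
That gives 3 negative, 1 zero pivots.
Hence Q is negative semidefinite.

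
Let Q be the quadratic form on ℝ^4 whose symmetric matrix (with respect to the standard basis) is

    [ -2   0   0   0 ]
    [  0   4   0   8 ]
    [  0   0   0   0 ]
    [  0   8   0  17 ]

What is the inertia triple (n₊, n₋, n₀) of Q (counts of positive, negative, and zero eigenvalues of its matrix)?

Applying the same elementary operations to the rows and columns of A produces a congruent diagonal matrix with entries -2, 4, 0, 1.
So there are 2 positive, 1 negative, 1 zero pivots.

(2, 1, 1)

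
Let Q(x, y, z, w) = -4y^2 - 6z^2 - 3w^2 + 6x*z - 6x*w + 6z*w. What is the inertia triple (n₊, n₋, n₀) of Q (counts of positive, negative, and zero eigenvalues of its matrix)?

The symmetric matrix is A = [[0, 0, 3, -3], [0, -4, 0, 0], [3, 0, -6, 3], [-3, 0, 3, -3]].
By Sylvester's law of inertia any congruent diagonalization of A has 1 positive, 3 negative and 0 zero entries.

(1, 3, 0)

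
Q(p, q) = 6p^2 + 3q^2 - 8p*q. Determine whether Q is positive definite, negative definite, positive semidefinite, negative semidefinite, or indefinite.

The symmetric matrix of Q is [[6, -4], [-4, 3]].
For the 2×2 matrix [[6, -4], [-4, 3]]: det = 6·3 − (-4)² = 2, trace = 9.
det > 0 so both eigenvalues share the sign of the trace; trace = 9 > 0 ⇒ both positive.

positive definite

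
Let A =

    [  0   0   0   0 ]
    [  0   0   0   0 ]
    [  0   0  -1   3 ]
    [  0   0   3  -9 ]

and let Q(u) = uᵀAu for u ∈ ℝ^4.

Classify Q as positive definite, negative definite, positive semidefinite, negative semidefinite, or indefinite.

Symmetric row and column elimination reduces A to a congruent diagonal form with pivots 0, 0, -1, 0.
Counting signs: 1 negative, 3 zero.
Hence Q is negative semidefinite.

negative semidefinite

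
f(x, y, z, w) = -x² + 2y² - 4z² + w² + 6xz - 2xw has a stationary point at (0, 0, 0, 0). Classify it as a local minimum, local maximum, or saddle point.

The Hessian at the origin is H = [[-2, 0, 6, -2], [0, 4, 0, 0], [6, 0, -8, 0], [-2, 0, 0, 2]].
Congruent diagonalization of H (simultaneous row and column reduction) yields pivots -2, 4, 10, 2/5.
Counting signs: 3 positive, 1 negative.
H is indefinite, so the origin is a saddle point.

saddle point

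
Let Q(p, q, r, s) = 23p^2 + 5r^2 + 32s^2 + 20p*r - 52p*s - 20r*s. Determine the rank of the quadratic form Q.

2

The associated matrix is A = [[23, 0, 10, -26], [0, 0, 0, 0], [10, 0, 5, -10], [-26, 0, -10, 32]].
Congruent diagonalization of A (simultaneous row and column reduction) yields pivots 23, 0, 15/23, 0.
So there are 2 positive, 2 zero pivots.
The rank is the number of nonzero pivots: 2.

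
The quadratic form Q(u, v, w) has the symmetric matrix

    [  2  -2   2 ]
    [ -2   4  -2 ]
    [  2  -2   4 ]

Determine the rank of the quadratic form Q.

3

Applying the same elementary operations to the rows and columns of A produces a congruent diagonal matrix with entries 2, 2, 2.
So there are 3 positive pivots.
The rank is the number of nonzero pivots: 3.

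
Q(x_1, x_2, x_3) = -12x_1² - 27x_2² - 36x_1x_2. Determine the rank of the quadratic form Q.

1

The associated matrix is A = [[-12, -18, 0], [-18, -27, 0], [0, 0, 0]].
Row-reducing A symmetrically gives the diagonal entries -12, 0, 0.
That gives 1 negative, 2 zero pivots.
The rank is the number of nonzero pivots: 1.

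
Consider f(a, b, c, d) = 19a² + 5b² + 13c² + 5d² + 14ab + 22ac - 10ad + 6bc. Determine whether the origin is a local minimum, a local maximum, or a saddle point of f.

The Hessian at the origin is H = [[38, 14, 22, -10], [14, 10, 6, 0], [22, 6, 26, 0], [-10, 0, 0, 10]].
Symmetric row and column elimination reduces H to a congruent diagonal form with pivots 38, 92/19, 284/23, 10/71.
Counting signs: 4 positive.
H is positive definite, so the origin is a strict local minimum.

local minimum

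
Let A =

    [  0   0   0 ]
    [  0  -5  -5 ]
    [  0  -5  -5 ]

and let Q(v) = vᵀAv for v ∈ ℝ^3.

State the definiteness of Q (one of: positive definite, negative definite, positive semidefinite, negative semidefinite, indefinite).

Congruent diagonalization of A (simultaneous row and column reduction) yields pivots 0, -5, 0.
So there are 1 negative, 2 zero pivots.
Hence Q is negative semidefinite.

negative semidefinite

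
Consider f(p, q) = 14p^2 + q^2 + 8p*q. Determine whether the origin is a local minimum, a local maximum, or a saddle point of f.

saddle point

The Hessian at the origin is H = [[28, 8], [8, 2]].
det H = 28·2 − (8)² = -8 < 0, so H is indefinite.
Therefore the origin is a saddle point.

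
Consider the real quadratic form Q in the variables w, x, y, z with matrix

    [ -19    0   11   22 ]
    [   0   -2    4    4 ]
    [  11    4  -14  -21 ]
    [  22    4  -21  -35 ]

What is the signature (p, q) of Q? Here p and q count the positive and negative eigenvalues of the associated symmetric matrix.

Congruent diagonalization of A (simultaneous row and column reduction) yields pivots -19, -2, 7/19, -12/7.
Counting signs: 1 positive, 3 negative.

(1, 3)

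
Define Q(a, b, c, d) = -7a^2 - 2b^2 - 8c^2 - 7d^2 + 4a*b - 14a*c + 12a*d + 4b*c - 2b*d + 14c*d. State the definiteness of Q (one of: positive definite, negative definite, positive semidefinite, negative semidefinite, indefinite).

negative definite

Write A = [[-7, 2, -7, 6], [2, -2, 2, -1], [-7, 2, -8, 7], [6, -1, 7, -7]].
An LDLᵀ factorisation of A has diagonal entries -7, -10/7, -1, -1/2.
That gives 4 negative pivots.
Hence Q is negative definite.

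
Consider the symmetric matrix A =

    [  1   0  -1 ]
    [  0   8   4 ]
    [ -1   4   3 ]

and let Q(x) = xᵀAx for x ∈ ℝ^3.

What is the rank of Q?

Applying the same elementary operations to the rows and columns of A produces a congruent diagonal matrix with entries 1, 8, 0.
So there are 2 positive, 1 zero pivots.
The rank is the number of nonzero pivots: 2.

2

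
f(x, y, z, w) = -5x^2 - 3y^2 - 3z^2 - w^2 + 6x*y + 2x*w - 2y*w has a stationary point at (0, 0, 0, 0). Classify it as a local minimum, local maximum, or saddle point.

The Hessian at the origin is H = [[-10, 6, 0, 2], [6, -6, 0, -2], [0, 0, -6, 0], [2, -2, 0, -2]].
An LDLᵀ factorisation of H has diagonal entries -10, -12/5, -6, -4/3.
So there are 4 negative pivots.
H is negative definite, so the origin is a strict local maximum.

local maximum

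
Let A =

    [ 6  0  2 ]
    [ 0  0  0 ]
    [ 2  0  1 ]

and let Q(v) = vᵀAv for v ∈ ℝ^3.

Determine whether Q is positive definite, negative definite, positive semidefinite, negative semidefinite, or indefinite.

positive semidefinite

Applying the same elementary operations to the rows and columns of A produces a congruent diagonal matrix with entries 6, 0, 1/3.
So there are 2 positive, 1 zero pivots.
Hence Q is positive semidefinite.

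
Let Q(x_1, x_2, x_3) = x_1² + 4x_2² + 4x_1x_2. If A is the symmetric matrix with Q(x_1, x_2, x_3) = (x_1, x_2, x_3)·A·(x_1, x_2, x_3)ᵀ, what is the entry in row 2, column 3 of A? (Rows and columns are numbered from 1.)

The coefficient of x_2·x_3 in Q is 0. For a symmetric A this equals A[2,3] + A[3,2] = 2·A[2,3].
So A[2,3] = 0/2 = 0.

0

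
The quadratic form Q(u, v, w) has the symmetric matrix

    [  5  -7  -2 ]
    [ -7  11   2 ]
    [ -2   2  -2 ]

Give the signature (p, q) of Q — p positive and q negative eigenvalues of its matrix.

(2, 1)

An LDLᵀ factorisation of A has diagonal entries 5, 6/5, -10/3.
That gives 2 positive, 1 negative pivots.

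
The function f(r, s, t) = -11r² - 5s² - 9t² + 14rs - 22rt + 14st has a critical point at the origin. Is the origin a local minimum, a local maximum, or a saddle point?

saddle point

The Hessian at the origin is H = [[-22, 14, -22], [14, -10, 14], [-22, 14, -18]].
Symmetric row and column elimination reduces H to a congruent diagonal form with pivots -22, -12/11, 4.
Counting signs: 1 positive, 2 negative.
H is indefinite, so the origin is a saddle point.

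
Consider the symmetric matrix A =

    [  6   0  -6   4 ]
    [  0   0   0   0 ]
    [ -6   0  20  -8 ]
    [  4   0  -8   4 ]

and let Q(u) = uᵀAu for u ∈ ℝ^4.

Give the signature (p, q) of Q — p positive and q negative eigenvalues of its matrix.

(3, 0)

Congruent diagonalization of A (simultaneous row and column reduction) yields pivots 6, 0, 14, 4/21.
That gives 3 positive, 1 zero pivots.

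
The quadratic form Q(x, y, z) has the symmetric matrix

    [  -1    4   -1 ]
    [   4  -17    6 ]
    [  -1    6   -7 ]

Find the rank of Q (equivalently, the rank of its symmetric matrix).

3

Applying the same elementary operations to the rows and columns of A produces a congruent diagonal matrix with entries -1, -1, -2.
That gives 3 negative pivots.
The rank is the number of nonzero pivots: 3.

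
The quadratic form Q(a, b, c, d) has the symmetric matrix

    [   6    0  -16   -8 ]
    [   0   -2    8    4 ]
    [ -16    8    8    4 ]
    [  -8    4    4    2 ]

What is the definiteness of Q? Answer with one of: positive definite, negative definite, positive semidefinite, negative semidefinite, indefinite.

indefinite

Congruent diagonalization of A (simultaneous row and column reduction) yields pivots 6, -2, -8/3, 0.
That gives 1 positive, 2 negative, 1 zero pivots.
Hence Q is indefinite.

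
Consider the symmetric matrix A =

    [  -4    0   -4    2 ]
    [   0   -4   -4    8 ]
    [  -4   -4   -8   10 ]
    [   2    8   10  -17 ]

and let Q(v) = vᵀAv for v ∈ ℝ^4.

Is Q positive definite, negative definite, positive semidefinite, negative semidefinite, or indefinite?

Row-reducing A symmetrically gives the diagonal entries -4, -4, 0, 0.
So there are 2 negative, 2 zero pivots.
Hence Q is negative semidefinite.

negative semidefinite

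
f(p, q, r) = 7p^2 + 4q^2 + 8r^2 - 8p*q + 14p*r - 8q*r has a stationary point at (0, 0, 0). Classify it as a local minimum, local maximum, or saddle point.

local minimum

The Hessian at the origin is H = [[14, -8, 14], [-8, 8, -8], [14, -8, 16]].
Applying the same elementary operations to the rows and columns of H produces a congruent diagonal matrix with entries 14, 24/7, 2.
Counting signs: 3 positive.
H is positive definite, so the origin is a strict local minimum.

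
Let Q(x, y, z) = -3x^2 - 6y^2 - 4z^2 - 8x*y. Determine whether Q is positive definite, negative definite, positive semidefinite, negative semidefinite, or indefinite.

negative definite

Write A = [[-3, -4, 0], [-4, -6, 0], [0, 0, -4]].
An LDLᵀ factorisation of A has diagonal entries -3, -2/3, -4.
Counting signs: 3 negative.
Hence Q is negative definite.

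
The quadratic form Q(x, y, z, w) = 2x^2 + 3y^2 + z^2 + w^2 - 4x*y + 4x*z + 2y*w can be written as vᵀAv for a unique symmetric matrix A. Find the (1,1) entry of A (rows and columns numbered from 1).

The coefficient of x^2 in Q is 2, and that is exactly A[1,1].

2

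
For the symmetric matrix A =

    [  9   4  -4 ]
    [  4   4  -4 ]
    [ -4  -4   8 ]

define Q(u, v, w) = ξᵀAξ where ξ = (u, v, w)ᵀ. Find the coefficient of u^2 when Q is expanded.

9

The coefficient of u^2 is the diagonal entry A[1,1] = 9.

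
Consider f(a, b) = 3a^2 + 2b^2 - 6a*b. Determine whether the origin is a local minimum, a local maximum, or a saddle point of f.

The Hessian at the origin is H = [[6, -6], [-6, 4]].
det H = 6·4 − (-6)² = -12 < 0, so H is indefinite.
Therefore the origin is a saddle point.

saddle point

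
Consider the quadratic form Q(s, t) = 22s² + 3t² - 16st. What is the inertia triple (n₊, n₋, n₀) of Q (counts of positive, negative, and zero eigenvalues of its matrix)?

The associated matrix is A = [[22, -8], [-8, 3]].
An LDLᵀ factorisation of A has diagonal entries 22, 1/11.
Counting signs: 2 positive.

(2, 0, 0)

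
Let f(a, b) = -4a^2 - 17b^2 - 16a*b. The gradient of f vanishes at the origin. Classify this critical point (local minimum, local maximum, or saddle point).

local maximum

The Hessian at the origin is H = [[-8, -16], [-16, -34]].
det H = -8·-34 − (-16)² = 16 > 0 and H[1,1] = -8 < 0, so H is negative definite.
Therefore the origin is a local maximum.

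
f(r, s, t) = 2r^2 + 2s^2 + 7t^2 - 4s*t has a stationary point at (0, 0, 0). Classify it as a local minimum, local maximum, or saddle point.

The Hessian at the origin is H = [[4, 0, 0], [0, 4, -4], [0, -4, 14]].
Row-reducing H symmetrically gives the diagonal entries 4, 4, 10.
So there are 3 positive pivots.
H is positive definite, so the origin is a strict local minimum.

local minimum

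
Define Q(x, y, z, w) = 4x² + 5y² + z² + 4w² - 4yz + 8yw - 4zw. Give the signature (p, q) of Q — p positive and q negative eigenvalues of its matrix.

Write A = [[4, 0, 0, 0], [0, 5, -2, 4], [0, -2, 1, -2], [0, 4, -2, 4]].
Row-reducing A symmetrically gives the diagonal entries 4, 5, 1/5, 0.
That gives 3 positive, 1 zero pivots.

(3, 0)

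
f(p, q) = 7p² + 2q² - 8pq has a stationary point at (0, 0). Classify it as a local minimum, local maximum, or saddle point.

The Hessian at the origin is H = [[14, -8], [-8, 4]].
det H = 14·4 − (-8)² = -8 < 0, so H is indefinite.
Therefore the origin is a saddle point.

saddle point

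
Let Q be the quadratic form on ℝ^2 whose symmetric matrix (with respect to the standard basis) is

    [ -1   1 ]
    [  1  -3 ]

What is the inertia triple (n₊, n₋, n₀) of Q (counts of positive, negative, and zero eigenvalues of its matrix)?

(0, 2, 0)

An LDLᵀ factorisation of A has diagonal entries -1, -2.
Counting signs: 2 negative.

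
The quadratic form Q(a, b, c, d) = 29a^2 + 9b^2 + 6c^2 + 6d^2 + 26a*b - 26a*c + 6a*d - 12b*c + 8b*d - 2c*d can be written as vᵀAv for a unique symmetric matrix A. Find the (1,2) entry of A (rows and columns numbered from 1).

The coefficient of a·b in Q is 26. For a symmetric A this equals A[1,2] + A[2,1] = 2·A[1,2].
So A[1,2] = 26/2 = 13.

13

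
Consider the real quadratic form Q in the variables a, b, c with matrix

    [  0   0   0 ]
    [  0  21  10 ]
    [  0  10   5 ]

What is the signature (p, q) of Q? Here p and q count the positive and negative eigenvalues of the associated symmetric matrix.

Symmetric row and column elimination reduces A to a congruent diagonal form with pivots 0, 21, 5/21.
So there are 2 positive, 1 zero pivots.

(2, 0)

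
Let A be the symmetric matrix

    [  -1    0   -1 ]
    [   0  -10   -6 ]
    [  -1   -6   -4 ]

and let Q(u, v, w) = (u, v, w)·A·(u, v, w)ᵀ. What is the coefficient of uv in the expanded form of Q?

The coefficient of uv is A[1,2] + A[2,1] = 2·0 = 0.

0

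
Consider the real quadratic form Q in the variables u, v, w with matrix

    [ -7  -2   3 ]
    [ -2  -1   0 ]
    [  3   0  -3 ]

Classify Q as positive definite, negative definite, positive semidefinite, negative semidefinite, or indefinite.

Symmetric row and column elimination reduces A to a congruent diagonal form with pivots -7, -3/7, 0.
Counting signs: 2 negative, 1 zero.
Hence Q is negative semidefinite.

negative semidefinite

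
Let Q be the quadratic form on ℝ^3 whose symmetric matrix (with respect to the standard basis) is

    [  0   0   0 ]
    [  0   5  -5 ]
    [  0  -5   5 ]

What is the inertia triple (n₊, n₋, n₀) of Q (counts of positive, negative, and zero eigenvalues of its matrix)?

(1, 0, 2)

Applying the same elementary operations to the rows and columns of A produces a congruent diagonal matrix with entries 0, 5, 0.
Counting signs: 1 positive, 2 zero.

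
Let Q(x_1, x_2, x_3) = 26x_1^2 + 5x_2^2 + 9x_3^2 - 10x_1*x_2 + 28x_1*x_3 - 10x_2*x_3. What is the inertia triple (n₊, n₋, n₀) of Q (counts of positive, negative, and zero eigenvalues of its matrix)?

The symmetric matrix is A = [[26, -5, 14], [-5, 5, -5], [14, -5, 9]].
Applying the same elementary operations to the rows and columns of A produces a congruent diagonal matrix with entries 26, 105/26, 1/7.
Counting signs: 3 positive.

(3, 0, 0)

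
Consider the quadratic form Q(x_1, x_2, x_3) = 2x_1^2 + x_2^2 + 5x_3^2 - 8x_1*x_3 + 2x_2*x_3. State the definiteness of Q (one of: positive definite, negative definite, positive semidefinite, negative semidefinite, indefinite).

indefinite

Write A = [[2, 0, -4], [0, 1, 1], [-4, 1, 5]].
Symmetric row and column elimination reduces A to a congruent diagonal form with pivots 2, 1, -4.
Counting signs: 2 positive, 1 negative.
Hence Q is indefinite.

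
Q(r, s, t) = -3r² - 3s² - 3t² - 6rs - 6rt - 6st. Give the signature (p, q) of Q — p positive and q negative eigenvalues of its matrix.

(0, 1)

Write A = [[-3, -3, -3], [-3, -3, -3], [-3, -3, -3]].
Symmetric row and column elimination reduces A to a congruent diagonal form with pivots -3, 0, 0.
That gives 1 negative, 2 zero pivots.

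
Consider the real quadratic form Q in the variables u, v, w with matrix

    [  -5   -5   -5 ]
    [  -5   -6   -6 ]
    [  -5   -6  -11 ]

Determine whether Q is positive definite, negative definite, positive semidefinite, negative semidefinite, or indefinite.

negative definite

Leading principal minors: Δ_1 = -5, Δ_2 = 5, Δ_3 = -25.
The signs alternate starting with Δ_1 < 0, so by Sylvester's criterion Q is negative definite.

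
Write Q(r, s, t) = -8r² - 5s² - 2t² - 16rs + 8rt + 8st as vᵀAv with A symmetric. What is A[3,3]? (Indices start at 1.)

-2

The coefficient of t² in Q is -2, and that is exactly A[3,3].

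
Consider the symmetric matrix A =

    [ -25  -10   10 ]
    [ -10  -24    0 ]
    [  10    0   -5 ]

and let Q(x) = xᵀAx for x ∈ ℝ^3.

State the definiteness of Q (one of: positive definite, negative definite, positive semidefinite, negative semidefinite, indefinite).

An LDLᵀ factorisation of A has diagonal entries -25, -20, -1/5.
So there are 3 negative pivots.
Hence Q is negative definite.

negative definite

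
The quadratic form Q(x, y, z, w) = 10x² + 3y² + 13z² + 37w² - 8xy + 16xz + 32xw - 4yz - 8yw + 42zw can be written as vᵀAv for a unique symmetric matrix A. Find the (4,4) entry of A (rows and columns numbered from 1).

37

The coefficient of w² in Q is 37, and that is exactly A[4,4].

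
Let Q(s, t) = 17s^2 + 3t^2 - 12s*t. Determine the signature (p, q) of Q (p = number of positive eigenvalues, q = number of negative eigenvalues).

(2, 0)

Write A = [[17, -6], [-6, 3]].
An LDLᵀ factorisation of A has diagonal entries 17, 15/17.
That gives 2 positive pivots.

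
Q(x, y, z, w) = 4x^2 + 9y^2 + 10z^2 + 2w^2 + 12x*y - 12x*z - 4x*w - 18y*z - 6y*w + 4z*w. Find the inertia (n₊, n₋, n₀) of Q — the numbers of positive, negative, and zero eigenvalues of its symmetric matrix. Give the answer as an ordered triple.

(2, 0, 2)

Write A = [[4, 6, -6, -2], [6, 9, -9, -3], [-6, -9, 10, 2], [-2, -3, 2, 2]].
Applying the same elementary operations to the rows and columns of A produces a congruent diagonal matrix with entries 4, 0, 1, 0.
Counting signs: 2 positive, 2 zero.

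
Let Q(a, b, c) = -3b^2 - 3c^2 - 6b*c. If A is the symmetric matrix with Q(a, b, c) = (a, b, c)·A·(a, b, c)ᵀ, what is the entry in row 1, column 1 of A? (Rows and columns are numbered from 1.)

The coefficient of a^2 in Q is 0, and that is exactly A[1,1].

0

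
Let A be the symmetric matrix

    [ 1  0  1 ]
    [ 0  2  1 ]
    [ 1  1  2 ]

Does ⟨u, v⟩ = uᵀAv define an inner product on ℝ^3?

yes

Leading principal minors: Δ_1 = 1, Δ_2 = 2, Δ_3 = 1.
All leading principal minors are positive, so by Sylvester's criterion Q is positive definite.
⟨·,·⟩ is an inner product exactly when A is positive definite.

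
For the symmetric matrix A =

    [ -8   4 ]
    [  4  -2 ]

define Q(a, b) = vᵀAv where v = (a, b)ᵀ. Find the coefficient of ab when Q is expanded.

The coefficient of ab is A[1,2] + A[2,1] = 2·4 = 8.

8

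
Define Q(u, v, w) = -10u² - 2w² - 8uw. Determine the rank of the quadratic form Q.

The symmetric matrix is A = [[-10, 0, -4], [0, 0, 0], [-4, 0, -2]].
Symmetric row and column elimination reduces A to a congruent diagonal form with pivots -10, 0, -2/5.
Counting signs: 2 negative, 1 zero.
The rank is the number of nonzero pivots: 2.

2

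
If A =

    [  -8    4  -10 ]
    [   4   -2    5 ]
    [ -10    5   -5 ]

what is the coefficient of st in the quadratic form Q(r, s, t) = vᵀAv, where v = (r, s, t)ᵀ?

10

The coefficient of st is A[2,3] + A[3,2] = 2·5 = 10.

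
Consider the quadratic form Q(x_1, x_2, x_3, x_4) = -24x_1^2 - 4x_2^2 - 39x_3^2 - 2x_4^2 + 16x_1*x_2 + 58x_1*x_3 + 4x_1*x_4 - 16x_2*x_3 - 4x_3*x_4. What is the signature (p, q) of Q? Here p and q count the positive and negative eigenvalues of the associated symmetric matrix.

(0, 4)

The associated matrix is A = [[-24, 8, 29, 2], [8, -4, -8, 0], [29, -8, -39, -2], [2, 0, -2, -2]].
Row-reducing A symmetrically gives the diagonal entries -24, -4/3, -15/8, -2/3.
That gives 4 negative pivots.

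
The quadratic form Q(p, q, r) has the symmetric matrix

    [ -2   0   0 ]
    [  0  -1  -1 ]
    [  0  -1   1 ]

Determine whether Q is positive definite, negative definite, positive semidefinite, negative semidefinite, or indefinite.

Congruent diagonalization of A (simultaneous row and column reduction) yields pivots -2, -1, 2.
Counting signs: 1 positive, 2 negative.
Hence Q is indefinite.

indefinite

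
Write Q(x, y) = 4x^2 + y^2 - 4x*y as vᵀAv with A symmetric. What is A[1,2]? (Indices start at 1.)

-2

The coefficient of x·y in Q is -4. For a symmetric A this equals A[1,2] + A[2,1] = 2·A[1,2].
So A[1,2] = -4/2 = -2.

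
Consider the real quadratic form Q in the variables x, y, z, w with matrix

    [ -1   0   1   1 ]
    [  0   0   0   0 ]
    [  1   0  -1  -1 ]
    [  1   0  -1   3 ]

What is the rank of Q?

2

Congruent diagonalization of A (simultaneous row and column reduction) yields pivots -1, 0, 0, 4.
So there are 1 positive, 1 negative, 2 zero pivots.
The rank is the number of nonzero pivots: 2.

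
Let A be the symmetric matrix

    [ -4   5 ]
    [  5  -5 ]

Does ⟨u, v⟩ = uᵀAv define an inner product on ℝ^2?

no

For the 2×2 matrix [[-4, 5], [5, -5]]: det = -4·-5 − (5)² = -5, trace = -9.
det < 0 so the eigenvalues have opposite signs; the form is indefinite.
⟨·,·⟩ is an inner product exactly when A is positive definite.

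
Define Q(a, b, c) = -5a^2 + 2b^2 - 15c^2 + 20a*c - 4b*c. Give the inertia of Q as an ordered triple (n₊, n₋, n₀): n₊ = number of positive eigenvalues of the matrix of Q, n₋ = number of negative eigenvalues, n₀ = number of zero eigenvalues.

The symmetric matrix is A = [[-5, 0, 10], [0, 2, -2], [10, -2, -15]].
An LDLᵀ factorisation of A has diagonal entries -5, 2, 3.
That gives 2 positive, 1 negative pivots.

(2, 1, 0)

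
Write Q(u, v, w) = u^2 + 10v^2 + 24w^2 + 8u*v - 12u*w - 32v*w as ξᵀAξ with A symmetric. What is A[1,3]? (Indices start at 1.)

The coefficient of u·w in Q is -12. For a symmetric A this equals A[1,3] + A[3,1] = 2·A[1,3].
So A[1,3] = -12/2 = -6.

-6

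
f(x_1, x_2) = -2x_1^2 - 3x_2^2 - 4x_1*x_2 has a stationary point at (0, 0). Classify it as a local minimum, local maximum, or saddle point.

local maximum

The Hessian at the origin is H = [[-4, -4], [-4, -6]].
det H = -4·-6 − (-4)² = 8 > 0 and H[1,1] = -4 < 0, so H is negative definite.
Therefore the origin is a local maximum.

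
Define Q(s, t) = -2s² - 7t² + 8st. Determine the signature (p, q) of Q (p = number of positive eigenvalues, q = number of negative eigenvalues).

(1, 1)

The symmetric matrix is A = [[-2, 4], [4, -7]].
Congruent diagonalization of A (simultaneous row and column reduction) yields pivots -2, 1.
Counting signs: 1 positive, 1 negative.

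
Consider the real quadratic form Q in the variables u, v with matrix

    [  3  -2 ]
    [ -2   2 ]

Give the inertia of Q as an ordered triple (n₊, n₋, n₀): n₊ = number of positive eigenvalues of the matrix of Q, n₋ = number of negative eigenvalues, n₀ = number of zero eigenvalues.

(2, 0, 0)

Congruent diagonalization of A (simultaneous row and column reduction) yields pivots 3, 2/3.
That gives 2 positive pivots.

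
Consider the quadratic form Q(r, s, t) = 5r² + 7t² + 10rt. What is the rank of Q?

2

The associated matrix is A = [[5, 0, 5], [0, 0, 0], [5, 0, 7]].
Symmetric row and column elimination reduces A to a congruent diagonal form with pivots 5, 0, 2.
Counting signs: 2 positive, 1 zero.
The rank is the number of nonzero pivots: 2.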